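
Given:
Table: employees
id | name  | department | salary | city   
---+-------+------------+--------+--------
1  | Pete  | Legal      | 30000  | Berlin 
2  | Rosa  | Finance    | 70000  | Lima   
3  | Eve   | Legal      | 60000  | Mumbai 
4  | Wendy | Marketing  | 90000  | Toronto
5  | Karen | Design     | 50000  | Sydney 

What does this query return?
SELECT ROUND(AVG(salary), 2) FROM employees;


SUM(salary) = 300000
COUNT = 5
ROUND(AVG, 2) = ROUND(300000 / 5, 2) = 60000.0

60000.0


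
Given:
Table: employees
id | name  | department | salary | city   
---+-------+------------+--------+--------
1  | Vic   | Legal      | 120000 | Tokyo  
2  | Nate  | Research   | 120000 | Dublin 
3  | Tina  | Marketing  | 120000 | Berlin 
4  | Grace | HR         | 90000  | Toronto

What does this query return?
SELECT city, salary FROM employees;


Projecting columns: city, salary

4 rows:
Tokyo, 120000
Dublin, 120000
Berlin, 120000
Toronto, 90000


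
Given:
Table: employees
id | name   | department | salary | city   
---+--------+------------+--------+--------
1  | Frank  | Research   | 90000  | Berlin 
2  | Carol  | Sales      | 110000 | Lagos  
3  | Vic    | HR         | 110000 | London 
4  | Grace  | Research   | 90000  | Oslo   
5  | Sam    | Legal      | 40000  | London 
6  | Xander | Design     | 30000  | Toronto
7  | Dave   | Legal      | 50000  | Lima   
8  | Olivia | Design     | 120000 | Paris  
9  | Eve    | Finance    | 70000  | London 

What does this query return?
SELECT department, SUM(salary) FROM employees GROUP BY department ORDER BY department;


Summing salary within each department:
  Design: 30000 + 120000 = 150000
  Finance: 70000 = 70000
  HR: 110000 = 110000
  Legal: 40000 + 50000 = 90000
  Research: 90000 + 90000 = 180000
  Sales: 110000 = 110000


6 groups:
Design, 150000
Finance, 70000
HR, 110000
Legal, 90000
Research, 180000
Sales, 110000


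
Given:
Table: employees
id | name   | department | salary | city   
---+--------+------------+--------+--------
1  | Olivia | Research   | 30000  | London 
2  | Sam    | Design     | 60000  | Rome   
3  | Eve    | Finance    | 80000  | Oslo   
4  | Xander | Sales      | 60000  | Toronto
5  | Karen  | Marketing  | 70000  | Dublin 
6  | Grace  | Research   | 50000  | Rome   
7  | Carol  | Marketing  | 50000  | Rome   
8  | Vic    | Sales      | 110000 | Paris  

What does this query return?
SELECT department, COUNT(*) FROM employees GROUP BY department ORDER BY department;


Assigning each row to its department group:
  Olivia -> Research
  Sam -> Design
  Eve -> Finance
  Xander -> Sales
  Karen -> Marketing
  Grace -> Research
  Carol -> Marketing
  Vic -> Sales


5 groups:
Design, 1
Finance, 1
Marketing, 2
Research, 2
Sales, 2


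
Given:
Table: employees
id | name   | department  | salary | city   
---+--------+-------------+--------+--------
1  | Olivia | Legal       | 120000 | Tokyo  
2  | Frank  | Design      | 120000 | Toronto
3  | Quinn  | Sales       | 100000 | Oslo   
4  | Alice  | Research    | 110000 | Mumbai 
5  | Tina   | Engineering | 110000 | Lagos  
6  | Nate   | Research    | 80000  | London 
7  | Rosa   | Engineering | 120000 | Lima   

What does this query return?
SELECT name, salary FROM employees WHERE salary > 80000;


Filtering: salary > 80000
Matching: 6 rows

6 rows:
Olivia, 120000
Frank, 120000
Quinn, 100000
Alice, 110000
Tina, 110000
Rosa, 120000


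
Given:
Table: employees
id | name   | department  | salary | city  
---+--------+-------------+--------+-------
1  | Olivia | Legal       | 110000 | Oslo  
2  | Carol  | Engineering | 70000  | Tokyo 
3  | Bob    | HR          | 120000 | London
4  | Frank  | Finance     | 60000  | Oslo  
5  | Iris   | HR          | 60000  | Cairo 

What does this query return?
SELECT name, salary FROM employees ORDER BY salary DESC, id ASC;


Sorting by salary DESC, then id ASC for ties

5 rows:
Bob, 120000
Olivia, 110000
Carol, 70000
Frank, 60000
Iris, 60000


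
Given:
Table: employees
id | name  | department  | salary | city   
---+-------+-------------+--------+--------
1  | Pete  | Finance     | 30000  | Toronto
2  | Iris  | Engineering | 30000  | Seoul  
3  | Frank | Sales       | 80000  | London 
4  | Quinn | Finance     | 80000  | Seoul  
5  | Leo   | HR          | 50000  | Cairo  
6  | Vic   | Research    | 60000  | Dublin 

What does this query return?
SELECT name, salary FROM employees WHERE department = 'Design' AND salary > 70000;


Filtering: department = 'Design' AND salary > 70000
Matching: 0 rows

Empty result set (0 rows)


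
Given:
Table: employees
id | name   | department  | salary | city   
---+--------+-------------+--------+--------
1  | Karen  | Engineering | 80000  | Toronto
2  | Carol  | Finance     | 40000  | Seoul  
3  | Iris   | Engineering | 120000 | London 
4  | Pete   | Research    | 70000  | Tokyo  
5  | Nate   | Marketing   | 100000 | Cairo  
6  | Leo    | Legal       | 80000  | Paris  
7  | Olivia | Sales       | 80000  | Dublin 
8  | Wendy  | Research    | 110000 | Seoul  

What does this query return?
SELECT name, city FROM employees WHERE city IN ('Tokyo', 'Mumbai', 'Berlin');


Filtering: city IN ('Tokyo', 'Mumbai', 'Berlin')
Matching: 1 rows

1 rows:
Pete, Tokyo


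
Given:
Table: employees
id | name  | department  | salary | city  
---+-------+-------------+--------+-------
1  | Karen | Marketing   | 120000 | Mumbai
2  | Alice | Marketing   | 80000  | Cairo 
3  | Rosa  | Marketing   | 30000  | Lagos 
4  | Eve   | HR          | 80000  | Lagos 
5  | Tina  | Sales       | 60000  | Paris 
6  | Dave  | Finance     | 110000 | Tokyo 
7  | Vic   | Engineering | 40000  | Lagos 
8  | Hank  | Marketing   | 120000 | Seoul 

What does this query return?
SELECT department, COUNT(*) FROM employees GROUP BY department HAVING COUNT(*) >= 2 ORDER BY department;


Groups with count >= 2:
  Marketing: 4 -> PASS
  Engineering: 1 -> filtered out
  Finance: 1 -> filtered out
  HR: 1 -> filtered out
  Sales: 1 -> filtered out


1 groups:
Marketing, 4


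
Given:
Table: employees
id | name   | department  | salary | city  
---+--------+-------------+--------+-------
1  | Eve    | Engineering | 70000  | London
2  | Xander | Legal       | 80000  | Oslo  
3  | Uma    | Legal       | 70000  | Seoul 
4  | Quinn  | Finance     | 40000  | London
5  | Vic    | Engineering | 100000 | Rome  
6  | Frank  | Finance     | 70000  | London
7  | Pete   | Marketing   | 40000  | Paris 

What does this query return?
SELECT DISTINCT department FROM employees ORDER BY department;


All 'department' values (row order): Engineering, Legal, Legal, Finance, Engineering, Finance, Marketing
Removing duplicates leaves 4 unique value(s).

4 values:
Engineering
Finance
Legal
Marketing


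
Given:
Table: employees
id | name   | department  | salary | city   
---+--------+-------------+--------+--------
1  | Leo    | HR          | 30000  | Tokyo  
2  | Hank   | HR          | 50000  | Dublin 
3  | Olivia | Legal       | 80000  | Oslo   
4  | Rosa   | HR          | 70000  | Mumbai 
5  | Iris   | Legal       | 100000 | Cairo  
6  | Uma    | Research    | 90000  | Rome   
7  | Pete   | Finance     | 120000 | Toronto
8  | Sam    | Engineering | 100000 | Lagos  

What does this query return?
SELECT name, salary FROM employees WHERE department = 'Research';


Filtering: department = 'Research'
Matching rows: 1

1 rows:
Uma, 90000


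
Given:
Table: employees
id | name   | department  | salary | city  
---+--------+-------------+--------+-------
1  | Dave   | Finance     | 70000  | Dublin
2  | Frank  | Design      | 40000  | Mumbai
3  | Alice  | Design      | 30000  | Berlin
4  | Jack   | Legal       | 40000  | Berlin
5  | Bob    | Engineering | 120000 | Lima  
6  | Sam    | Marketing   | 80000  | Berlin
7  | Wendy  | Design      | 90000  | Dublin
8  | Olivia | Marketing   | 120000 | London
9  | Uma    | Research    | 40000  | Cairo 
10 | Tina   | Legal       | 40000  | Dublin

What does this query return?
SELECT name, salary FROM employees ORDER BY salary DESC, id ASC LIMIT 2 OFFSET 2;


Sort by salary DESC (id ASC tiebreak), then skip 2 and take 2
Rows 3 through 4

2 rows:
Wendy, 90000
Sam, 80000


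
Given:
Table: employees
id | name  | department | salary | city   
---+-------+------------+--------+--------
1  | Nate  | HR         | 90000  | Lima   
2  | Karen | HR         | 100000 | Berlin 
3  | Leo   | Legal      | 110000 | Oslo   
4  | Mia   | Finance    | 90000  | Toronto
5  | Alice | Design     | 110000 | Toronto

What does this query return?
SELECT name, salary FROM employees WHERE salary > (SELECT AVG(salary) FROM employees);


Subquery: AVG(salary) = 100000.0
Filtering: salary > 100000.0
  Leo (110000) -> MATCH
  Alice (110000) -> MATCH


2 rows:
Leo, 110000
Alice, 110000


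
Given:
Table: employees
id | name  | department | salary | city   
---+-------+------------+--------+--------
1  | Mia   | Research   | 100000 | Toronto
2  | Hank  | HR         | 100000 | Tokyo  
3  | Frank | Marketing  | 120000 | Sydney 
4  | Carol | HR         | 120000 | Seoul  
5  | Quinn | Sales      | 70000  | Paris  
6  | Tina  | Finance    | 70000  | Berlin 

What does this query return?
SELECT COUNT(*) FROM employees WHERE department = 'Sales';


Counting rows where department = 'Sales'
  Quinn -> MATCH


1


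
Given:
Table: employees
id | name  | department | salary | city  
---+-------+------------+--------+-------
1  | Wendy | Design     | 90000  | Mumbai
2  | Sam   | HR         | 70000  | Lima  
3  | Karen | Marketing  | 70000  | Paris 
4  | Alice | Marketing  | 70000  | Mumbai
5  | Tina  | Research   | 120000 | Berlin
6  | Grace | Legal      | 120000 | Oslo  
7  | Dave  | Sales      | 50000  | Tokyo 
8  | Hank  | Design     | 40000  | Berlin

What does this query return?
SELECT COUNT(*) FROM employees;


COUNT(*) counts all rows

8


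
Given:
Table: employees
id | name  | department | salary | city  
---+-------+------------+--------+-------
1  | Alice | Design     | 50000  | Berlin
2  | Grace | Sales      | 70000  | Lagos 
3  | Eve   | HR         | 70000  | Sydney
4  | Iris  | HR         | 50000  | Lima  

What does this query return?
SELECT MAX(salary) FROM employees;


Salaries: 50000, 70000, 70000, 50000
MAX = 70000

70000


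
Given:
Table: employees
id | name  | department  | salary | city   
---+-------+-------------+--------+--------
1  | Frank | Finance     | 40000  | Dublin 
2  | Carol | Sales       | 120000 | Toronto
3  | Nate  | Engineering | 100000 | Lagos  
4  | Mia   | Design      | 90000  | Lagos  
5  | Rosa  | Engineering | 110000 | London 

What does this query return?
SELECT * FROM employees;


SELECT * returns all 5 rows with all columns

5 rows:
1, Frank, Finance, 40000, Dublin
2, Carol, Sales, 120000, Toronto
3, Nate, Engineering, 100000, Lagos
4, Mia, Design, 90000, Lagos
5, Rosa, Engineering, 110000, London


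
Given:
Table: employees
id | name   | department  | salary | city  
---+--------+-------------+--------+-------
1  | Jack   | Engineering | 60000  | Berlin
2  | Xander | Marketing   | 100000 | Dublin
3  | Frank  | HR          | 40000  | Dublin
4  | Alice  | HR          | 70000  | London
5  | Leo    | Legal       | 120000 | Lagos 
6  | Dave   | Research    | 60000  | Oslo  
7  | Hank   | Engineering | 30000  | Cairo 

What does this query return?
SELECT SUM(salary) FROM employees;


SUM(salary) = 60000 + 100000 + 40000 + 70000 + 120000 + 60000 + 30000 = 480000

480000


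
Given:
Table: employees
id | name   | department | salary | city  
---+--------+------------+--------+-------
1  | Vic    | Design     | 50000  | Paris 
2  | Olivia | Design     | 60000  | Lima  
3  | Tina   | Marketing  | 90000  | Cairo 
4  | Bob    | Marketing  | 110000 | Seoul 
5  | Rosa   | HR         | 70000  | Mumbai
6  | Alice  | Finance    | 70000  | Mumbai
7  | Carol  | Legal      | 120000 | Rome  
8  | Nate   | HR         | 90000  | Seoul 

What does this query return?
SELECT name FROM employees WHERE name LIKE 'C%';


LIKE 'C%' matches names starting with 'C'
Matching: 1

1 rows:
Carol


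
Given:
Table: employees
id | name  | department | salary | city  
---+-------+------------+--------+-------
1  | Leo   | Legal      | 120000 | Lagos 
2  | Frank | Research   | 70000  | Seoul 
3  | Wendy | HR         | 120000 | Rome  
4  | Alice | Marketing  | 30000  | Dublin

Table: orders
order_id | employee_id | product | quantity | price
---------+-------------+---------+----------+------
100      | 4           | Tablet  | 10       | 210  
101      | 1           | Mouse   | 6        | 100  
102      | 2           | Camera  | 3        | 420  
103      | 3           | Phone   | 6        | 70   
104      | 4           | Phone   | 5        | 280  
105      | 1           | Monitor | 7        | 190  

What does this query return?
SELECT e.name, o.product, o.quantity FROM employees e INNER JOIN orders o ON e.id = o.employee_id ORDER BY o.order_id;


Joining employees.id = orders.employee_id:
  employee Alice (id=4) -> order Tablet
  employee Leo (id=1) -> order Mouse
  employee Frank (id=2) -> order Camera
  employee Wendy (id=3) -> order Phone
  employee Alice (id=4) -> order Phone
  employee Leo (id=1) -> order Monitor


6 rows:
Alice, Tablet, 10
Leo, Mouse, 6
Frank, Camera, 3
Wendy, Phone, 6
Alice, Phone, 5
Leo, Monitor, 7


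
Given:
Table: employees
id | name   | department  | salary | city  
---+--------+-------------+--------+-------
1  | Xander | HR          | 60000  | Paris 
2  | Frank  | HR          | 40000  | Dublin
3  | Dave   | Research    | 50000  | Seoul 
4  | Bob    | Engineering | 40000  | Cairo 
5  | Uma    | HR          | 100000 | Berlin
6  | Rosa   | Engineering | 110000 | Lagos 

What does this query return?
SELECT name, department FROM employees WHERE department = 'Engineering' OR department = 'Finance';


Filtering: department = 'Engineering' OR 'Finance'
Matching: 2 rows

2 rows:
Bob, Engineering
Rosa, Engineering


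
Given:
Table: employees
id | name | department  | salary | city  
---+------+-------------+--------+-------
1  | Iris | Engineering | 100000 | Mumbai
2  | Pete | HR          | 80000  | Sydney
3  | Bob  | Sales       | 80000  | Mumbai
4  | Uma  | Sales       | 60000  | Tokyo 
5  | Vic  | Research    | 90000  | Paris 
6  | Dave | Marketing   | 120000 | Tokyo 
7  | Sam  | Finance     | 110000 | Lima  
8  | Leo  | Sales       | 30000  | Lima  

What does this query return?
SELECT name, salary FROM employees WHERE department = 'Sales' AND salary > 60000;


Filtering: department = 'Sales' AND salary > 60000
Matching: 1 rows

1 rows:
Bob, 80000


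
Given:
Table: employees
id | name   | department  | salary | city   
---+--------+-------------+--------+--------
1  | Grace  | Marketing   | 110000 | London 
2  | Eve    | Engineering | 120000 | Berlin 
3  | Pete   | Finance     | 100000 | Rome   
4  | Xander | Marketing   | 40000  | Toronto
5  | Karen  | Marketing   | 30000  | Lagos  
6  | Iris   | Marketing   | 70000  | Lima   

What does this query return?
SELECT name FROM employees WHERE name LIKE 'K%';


LIKE 'K%' matches names starting with 'K'
Matching: 1

1 rows:
Karen


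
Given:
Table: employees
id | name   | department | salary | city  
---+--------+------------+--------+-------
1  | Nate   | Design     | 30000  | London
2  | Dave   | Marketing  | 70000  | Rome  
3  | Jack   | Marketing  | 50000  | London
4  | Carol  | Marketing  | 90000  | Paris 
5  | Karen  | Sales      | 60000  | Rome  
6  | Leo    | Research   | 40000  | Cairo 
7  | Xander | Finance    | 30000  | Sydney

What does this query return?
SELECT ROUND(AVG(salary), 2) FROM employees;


SUM(salary) = 370000
COUNT = 7
ROUND(AVG, 2) = ROUND(370000 / 7, 2) = 52857.14

52857.14


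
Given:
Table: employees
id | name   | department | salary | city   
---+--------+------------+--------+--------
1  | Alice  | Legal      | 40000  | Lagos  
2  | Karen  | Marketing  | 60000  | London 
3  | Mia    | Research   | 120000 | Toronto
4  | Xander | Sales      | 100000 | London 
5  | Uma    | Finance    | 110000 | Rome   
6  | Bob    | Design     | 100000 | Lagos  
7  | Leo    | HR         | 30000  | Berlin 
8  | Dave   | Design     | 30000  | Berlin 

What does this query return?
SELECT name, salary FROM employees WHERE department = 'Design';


Filtering: department = 'Design'
Matching rows: 2

2 rows:
Bob, 100000
Dave, 30000


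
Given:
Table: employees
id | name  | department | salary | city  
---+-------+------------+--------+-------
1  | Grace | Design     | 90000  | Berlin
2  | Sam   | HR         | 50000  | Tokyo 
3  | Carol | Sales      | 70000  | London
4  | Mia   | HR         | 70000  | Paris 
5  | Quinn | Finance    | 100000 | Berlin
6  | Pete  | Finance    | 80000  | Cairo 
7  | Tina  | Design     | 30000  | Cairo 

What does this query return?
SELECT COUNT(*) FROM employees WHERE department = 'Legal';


Counting rows where department = 'Legal'


0


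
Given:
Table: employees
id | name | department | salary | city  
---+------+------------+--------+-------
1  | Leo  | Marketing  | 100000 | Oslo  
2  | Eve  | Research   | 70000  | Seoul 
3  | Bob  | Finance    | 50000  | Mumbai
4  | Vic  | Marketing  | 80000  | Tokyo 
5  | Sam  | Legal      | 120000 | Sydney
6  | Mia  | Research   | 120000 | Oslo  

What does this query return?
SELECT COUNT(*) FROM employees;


COUNT(*) counts all rows

6


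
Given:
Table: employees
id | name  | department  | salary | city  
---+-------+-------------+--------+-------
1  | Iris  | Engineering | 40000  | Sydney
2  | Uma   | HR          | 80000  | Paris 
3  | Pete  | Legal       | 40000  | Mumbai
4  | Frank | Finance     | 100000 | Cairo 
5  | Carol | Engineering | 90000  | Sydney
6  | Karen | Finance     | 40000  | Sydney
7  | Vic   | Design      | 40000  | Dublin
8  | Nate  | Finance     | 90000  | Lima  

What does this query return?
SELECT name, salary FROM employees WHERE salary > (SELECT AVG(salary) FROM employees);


Subquery: AVG(salary) = 65000.0
Filtering: salary > 65000.0
  Uma (80000) -> MATCH
  Frank (100000) -> MATCH
  Carol (90000) -> MATCH
  Nate (90000) -> MATCH


4 rows:
Uma, 80000
Frank, 100000
Carol, 90000
Nate, 90000


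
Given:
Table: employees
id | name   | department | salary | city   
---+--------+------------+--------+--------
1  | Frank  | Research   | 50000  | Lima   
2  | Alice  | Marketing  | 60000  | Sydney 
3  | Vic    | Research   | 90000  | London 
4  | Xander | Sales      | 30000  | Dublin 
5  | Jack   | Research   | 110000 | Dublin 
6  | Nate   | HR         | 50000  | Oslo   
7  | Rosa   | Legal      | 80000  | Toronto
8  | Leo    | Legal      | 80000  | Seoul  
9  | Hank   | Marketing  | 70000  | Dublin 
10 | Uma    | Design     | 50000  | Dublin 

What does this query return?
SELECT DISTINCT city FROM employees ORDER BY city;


All 'city' values (row order): Lima, Sydney, London, Dublin, Dublin, Oslo, Toronto, Seoul, Dublin, Dublin
Removing duplicates leaves 7 unique value(s).

7 values:
Dublin
Lima
London
Oslo
Seoul
Sydney
Toronto


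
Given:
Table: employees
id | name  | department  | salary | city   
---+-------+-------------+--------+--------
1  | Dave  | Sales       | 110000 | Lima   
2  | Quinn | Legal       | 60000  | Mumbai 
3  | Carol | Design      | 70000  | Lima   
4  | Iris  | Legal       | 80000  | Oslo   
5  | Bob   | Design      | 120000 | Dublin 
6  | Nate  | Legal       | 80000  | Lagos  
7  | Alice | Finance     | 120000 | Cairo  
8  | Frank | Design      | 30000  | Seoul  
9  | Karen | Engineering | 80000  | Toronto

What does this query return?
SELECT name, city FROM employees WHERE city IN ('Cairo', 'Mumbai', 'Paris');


Filtering: city IN ('Cairo', 'Mumbai', 'Paris')
Matching: 2 rows

2 rows:
Quinn, Mumbai
Alice, Cairo


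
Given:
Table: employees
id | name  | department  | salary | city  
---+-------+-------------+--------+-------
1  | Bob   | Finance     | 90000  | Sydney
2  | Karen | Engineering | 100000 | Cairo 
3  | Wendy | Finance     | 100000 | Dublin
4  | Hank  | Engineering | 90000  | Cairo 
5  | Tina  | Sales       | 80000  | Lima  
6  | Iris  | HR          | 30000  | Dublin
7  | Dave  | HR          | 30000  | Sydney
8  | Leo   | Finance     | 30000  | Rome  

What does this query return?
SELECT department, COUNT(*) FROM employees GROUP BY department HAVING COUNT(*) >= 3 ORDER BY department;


Groups with count >= 3:
  Finance: 3 -> PASS
  Engineering: 2 -> filtered out
  HR: 2 -> filtered out
  Sales: 1 -> filtered out


1 groups:
Finance, 3


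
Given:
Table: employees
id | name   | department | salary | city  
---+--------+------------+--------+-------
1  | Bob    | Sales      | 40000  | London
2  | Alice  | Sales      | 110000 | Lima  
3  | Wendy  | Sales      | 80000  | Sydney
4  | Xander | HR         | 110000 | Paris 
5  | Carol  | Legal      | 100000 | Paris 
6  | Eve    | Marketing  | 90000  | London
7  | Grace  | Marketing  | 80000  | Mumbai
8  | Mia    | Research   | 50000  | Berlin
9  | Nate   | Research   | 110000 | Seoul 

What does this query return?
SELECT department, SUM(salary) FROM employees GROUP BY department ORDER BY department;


Summing salary within each department:
  HR: 110000 = 110000
  Legal: 100000 = 100000
  Marketing: 90000 + 80000 = 170000
  Research: 50000 + 110000 = 160000
  Sales: 40000 + 110000 + 80000 = 230000


5 groups:
HR, 110000
Legal, 100000
Marketing, 170000
Research, 160000
Sales, 230000


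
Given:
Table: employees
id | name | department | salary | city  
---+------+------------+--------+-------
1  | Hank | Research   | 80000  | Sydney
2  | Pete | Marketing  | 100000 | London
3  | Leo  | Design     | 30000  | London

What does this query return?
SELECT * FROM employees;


SELECT * returns all 3 rows with all columns

3 rows:
1, Hank, Research, 80000, Sydney
2, Pete, Marketing, 100000, London
3, Leo, Design, 30000, London


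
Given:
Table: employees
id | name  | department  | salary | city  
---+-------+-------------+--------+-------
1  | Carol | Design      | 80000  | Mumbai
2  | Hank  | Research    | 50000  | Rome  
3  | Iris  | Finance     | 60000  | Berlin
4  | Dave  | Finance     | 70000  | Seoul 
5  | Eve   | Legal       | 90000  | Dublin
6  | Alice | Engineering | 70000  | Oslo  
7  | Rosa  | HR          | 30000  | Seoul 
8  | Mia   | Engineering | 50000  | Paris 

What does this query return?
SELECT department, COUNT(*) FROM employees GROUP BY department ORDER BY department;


Assigning each row to its department group:
  Carol -> Design
  Hank -> Research
  Iris -> Finance
  Dave -> Finance
  Eve -> Legal
  Alice -> Engineering
  Rosa -> HR
  Mia -> Engineering


6 groups:
Design, 1
Engineering, 2
Finance, 2
HR, 1
Legal, 1
Research, 1


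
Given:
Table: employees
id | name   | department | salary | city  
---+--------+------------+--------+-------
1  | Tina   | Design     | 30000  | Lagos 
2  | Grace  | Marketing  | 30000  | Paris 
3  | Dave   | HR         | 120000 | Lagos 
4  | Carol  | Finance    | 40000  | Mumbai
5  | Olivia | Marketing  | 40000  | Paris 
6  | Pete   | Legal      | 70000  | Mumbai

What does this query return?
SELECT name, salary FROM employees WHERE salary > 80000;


Filtering: salary > 80000
Matching: 1 rows

1 rows:
Dave, 120000


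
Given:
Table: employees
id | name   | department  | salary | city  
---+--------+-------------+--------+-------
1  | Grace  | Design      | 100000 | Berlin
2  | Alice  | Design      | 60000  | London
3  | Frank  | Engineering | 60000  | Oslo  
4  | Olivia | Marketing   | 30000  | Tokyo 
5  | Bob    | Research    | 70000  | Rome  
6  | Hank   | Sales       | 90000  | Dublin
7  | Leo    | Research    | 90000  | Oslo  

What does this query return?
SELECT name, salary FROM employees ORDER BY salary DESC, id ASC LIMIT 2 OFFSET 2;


Sort by salary DESC (id ASC tiebreak), then skip 2 and take 2
Rows 3 through 4

2 rows:
Leo, 90000
Bob, 70000


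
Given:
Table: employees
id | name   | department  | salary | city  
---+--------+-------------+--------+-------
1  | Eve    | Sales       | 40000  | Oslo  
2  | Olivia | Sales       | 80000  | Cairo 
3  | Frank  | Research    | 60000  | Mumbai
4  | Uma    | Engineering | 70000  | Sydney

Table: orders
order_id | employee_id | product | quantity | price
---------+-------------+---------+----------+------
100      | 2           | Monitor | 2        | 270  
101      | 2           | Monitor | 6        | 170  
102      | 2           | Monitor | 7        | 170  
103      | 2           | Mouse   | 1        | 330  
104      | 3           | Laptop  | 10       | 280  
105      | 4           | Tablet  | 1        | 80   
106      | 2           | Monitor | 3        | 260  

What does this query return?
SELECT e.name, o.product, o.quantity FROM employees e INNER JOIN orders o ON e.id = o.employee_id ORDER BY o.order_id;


Joining employees.id = orders.employee_id:
  employee Olivia (id=2) -> order Monitor
  employee Olivia (id=2) -> order Monitor
  employee Olivia (id=2) -> order Monitor
  employee Olivia (id=2) -> order Mouse
  employee Frank (id=3) -> order Laptop
  employee Uma (id=4) -> order Tablet
  employee Olivia (id=2) -> order Monitor


7 rows:
Olivia, Monitor, 2
Olivia, Monitor, 6
Olivia, Monitor, 7
Olivia, Mouse, 1
Frank, Laptop, 10
Uma, Tablet, 1
Olivia, Monitor, 3


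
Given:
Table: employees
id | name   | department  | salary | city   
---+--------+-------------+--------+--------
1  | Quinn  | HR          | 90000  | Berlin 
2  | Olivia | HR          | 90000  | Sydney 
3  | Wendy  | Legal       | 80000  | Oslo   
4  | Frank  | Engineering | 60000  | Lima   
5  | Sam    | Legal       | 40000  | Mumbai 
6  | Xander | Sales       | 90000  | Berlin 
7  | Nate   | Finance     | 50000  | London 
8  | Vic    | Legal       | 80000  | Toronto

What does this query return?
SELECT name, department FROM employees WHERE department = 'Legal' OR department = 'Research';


Filtering: department = 'Legal' OR 'Research'
Matching: 3 rows

3 rows:
Wendy, Legal
Sam, Legal
Vic, Legal


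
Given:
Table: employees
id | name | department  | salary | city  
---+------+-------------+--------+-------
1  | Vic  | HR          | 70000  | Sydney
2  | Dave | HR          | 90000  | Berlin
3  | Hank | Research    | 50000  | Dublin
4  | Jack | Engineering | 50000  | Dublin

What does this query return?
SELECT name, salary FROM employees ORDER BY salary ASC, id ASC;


Sorting by salary ASC, then id ASC for ties

4 rows:
Hank, 50000
Jack, 50000
Vic, 70000
Dave, 90000


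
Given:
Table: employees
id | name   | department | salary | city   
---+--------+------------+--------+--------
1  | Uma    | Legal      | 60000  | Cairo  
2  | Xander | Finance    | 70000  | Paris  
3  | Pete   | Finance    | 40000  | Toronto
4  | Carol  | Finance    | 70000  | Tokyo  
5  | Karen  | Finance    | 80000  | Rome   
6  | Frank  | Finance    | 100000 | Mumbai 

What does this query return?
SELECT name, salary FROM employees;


Projecting columns: name, salary

6 rows:
Uma, 60000
Xander, 70000
Pete, 40000
Carol, 70000
Karen, 80000
Frank, 100000


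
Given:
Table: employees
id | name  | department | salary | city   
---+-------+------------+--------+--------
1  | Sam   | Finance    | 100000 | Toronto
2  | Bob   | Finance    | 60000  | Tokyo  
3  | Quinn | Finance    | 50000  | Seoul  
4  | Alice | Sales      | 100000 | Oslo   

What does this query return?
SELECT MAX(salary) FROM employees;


Salaries: 100000, 60000, 50000, 100000
MAX = 100000

100000


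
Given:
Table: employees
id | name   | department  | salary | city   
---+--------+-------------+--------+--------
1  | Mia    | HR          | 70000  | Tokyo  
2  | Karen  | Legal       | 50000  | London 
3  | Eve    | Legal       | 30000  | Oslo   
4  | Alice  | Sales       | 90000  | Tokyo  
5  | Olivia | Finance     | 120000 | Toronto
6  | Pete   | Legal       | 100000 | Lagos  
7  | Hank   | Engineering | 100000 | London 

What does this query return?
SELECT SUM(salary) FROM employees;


SUM(salary) = 70000 + 50000 + 30000 + 90000 + 120000 + 100000 + 100000 = 560000

560000


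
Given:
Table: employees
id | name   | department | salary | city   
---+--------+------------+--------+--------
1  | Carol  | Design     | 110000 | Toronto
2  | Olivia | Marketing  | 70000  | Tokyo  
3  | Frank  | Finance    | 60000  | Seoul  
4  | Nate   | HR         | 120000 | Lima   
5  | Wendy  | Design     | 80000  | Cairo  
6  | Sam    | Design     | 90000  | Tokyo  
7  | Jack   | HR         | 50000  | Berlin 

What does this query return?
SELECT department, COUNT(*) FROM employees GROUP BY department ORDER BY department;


Assigning each row to its department group:
  Carol -> Design
  Olivia -> Marketing
  Frank -> Finance
  Nate -> HR
  Wendy -> Design
  Sam -> Design
  Jack -> HR


4 groups:
Design, 3
Finance, 1
HR, 2
Marketing, 1


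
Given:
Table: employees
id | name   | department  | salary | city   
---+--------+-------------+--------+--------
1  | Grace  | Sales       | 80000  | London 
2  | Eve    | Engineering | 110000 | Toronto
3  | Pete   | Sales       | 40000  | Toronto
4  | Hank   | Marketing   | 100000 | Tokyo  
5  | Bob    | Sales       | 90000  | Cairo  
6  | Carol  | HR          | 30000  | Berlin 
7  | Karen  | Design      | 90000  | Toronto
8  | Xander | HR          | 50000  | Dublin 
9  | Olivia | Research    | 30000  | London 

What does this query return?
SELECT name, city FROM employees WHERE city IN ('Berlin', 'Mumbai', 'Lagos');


Filtering: city IN ('Berlin', 'Mumbai', 'Lagos')
Matching: 1 rows

1 rows:
Carol, Berlin


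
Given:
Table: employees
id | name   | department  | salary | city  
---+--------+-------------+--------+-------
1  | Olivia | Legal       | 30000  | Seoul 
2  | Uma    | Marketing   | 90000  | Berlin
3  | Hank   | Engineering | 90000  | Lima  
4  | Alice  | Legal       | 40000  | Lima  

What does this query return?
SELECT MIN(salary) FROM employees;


Salaries: 30000, 90000, 90000, 40000
MIN = 30000

30000


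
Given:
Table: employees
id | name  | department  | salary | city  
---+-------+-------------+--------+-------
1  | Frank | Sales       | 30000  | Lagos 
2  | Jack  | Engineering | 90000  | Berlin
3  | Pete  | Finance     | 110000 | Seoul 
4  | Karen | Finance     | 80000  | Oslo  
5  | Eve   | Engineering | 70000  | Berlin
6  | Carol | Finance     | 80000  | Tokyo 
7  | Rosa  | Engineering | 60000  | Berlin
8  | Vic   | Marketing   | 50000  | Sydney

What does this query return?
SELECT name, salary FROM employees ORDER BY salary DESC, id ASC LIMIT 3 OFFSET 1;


Sort by salary DESC (id ASC tiebreak), then skip 1 and take 3
Rows 2 through 4

3 rows:
Jack, 90000
Karen, 80000
Carol, 80000


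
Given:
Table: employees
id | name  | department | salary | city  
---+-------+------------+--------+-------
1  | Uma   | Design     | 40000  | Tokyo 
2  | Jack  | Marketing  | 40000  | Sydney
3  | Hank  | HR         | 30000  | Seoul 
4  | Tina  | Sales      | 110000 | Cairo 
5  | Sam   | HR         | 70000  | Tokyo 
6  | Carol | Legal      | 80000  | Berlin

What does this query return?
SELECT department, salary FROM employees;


Projecting columns: department, salary

6 rows:
Design, 40000
Marketing, 40000
HR, 30000
Sales, 110000
HR, 70000
Legal, 80000


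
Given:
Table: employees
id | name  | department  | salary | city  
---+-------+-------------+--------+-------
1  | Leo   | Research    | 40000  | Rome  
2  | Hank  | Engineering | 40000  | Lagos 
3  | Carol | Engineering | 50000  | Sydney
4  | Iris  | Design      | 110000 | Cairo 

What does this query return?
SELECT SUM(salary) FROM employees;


SUM(salary) = 40000 + 40000 + 50000 + 110000 = 240000

240000


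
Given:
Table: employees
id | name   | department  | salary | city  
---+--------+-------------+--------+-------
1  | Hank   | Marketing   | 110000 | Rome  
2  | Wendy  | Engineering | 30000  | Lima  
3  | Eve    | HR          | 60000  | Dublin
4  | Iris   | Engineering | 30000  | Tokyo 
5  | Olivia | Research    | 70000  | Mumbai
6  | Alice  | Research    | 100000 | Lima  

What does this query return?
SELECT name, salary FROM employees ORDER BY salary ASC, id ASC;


Sorting by salary ASC, then id ASC for ties

6 rows:
Wendy, 30000
Iris, 30000
Eve, 60000
Olivia, 70000
Alice, 100000
Hank, 110000


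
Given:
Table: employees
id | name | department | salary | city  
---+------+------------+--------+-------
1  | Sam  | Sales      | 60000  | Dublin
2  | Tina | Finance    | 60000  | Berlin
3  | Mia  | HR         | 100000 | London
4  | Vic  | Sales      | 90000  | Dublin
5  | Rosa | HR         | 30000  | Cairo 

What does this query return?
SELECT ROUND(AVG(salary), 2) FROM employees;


SUM(salary) = 340000
COUNT = 5
ROUND(AVG, 2) = ROUND(340000 / 5, 2) = 68000.0

68000.0


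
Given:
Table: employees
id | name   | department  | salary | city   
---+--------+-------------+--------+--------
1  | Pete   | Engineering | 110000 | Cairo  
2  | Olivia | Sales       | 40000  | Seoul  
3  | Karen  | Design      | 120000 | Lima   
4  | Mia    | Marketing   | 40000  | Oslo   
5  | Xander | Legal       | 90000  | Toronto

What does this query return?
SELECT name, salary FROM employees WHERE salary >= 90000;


Filtering: salary >= 90000
Matching: 3 rows

3 rows:
Pete, 110000
Karen, 120000
Xander, 90000


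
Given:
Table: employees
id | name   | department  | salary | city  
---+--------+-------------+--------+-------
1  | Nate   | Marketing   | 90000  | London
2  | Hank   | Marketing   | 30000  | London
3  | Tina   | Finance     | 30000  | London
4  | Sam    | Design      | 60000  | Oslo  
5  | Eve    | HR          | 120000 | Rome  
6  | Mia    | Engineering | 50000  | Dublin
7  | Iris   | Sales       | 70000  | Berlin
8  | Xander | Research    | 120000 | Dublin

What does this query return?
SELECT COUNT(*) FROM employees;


COUNT(*) counts all rows

8


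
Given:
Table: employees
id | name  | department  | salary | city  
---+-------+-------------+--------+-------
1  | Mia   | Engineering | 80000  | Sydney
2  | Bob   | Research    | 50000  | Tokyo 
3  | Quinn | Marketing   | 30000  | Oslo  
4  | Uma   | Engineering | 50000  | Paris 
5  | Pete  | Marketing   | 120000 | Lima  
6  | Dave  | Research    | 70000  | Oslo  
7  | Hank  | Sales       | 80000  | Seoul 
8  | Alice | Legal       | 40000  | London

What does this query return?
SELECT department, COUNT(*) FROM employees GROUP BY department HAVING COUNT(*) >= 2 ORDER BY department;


Groups with count >= 2:
  Engineering: 2 -> PASS
  Marketing: 2 -> PASS
  Research: 2 -> PASS
  Legal: 1 -> filtered out
  Sales: 1 -> filtered out


3 groups:
Engineering, 2
Marketing, 2
Research, 2


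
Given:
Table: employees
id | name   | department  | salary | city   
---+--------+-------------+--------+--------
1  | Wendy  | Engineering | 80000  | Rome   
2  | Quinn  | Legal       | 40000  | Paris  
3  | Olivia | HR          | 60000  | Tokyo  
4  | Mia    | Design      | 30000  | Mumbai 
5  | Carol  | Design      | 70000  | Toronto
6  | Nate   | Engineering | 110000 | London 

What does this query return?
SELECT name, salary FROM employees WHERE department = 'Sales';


Filtering: department = 'Sales'
Matching rows: 0

Empty result set (0 rows)


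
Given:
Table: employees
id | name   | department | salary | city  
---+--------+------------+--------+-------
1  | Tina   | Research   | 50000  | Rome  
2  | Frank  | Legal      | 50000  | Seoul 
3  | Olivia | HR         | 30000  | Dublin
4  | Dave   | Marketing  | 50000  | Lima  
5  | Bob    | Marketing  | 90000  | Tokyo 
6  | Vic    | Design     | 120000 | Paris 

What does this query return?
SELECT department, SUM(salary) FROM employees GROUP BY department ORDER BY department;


Summing salary within each department:
  Design: 120000 = 120000
  HR: 30000 = 30000
  Legal: 50000 = 50000
  Marketing: 50000 + 90000 = 140000
  Research: 50000 = 50000


5 groups:
Design, 120000
HR, 30000
Legal, 50000
Marketing, 140000
Research, 50000


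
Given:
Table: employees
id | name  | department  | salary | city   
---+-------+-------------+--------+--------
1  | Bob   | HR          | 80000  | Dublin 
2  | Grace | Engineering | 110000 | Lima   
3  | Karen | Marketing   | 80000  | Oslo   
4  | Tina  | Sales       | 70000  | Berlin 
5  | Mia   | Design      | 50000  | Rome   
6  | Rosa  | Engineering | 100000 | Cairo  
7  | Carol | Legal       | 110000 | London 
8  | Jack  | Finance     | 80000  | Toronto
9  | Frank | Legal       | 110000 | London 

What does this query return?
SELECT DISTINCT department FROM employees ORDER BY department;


All 'department' values (row order): HR, Engineering, Marketing, Sales, Design, Engineering, Legal, Finance, Legal
Removing duplicates leaves 7 unique value(s).

7 values:
Design
Engineering
Finance
HR
Legal
Marketing
Sales


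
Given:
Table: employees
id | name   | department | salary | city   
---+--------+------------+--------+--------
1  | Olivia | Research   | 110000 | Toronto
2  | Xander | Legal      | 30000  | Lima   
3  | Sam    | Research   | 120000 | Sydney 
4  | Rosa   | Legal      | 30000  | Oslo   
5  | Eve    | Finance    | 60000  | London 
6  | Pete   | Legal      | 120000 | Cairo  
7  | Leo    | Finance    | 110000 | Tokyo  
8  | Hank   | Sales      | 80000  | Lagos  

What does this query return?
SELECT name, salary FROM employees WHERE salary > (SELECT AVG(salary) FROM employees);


Subquery: AVG(salary) = 82500.0
Filtering: salary > 82500.0
  Olivia (110000) -> MATCH
  Sam (120000) -> MATCH
  Pete (120000) -> MATCH
  Leo (110000) -> MATCH


4 rows:
Olivia, 110000
Sam, 120000
Pete, 120000
Leo, 110000


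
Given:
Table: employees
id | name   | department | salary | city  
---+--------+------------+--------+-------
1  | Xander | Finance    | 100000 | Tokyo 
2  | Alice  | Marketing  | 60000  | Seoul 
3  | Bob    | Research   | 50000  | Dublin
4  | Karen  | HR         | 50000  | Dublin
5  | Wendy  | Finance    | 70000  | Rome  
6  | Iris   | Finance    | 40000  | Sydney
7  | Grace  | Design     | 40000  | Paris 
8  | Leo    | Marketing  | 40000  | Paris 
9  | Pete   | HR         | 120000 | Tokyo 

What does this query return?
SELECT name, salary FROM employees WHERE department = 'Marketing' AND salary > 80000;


Filtering: department = 'Marketing' AND salary > 80000
Matching: 0 rows

Empty result set (0 rows)


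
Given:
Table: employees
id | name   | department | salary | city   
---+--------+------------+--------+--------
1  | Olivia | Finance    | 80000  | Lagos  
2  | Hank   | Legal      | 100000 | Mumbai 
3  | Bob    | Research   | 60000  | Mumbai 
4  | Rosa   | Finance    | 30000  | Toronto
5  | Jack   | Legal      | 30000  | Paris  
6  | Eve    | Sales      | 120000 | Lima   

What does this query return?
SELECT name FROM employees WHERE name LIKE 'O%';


LIKE 'O%' matches names starting with 'O'
Matching: 1

1 rows:
Olivia


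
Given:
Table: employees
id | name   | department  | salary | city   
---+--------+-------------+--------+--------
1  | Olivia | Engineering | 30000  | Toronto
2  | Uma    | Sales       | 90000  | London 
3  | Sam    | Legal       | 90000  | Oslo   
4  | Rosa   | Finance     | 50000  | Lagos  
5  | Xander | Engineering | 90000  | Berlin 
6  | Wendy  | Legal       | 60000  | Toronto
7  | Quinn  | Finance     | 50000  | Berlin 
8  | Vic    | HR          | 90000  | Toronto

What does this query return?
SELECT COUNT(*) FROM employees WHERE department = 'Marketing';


Counting rows where department = 'Marketing'


0


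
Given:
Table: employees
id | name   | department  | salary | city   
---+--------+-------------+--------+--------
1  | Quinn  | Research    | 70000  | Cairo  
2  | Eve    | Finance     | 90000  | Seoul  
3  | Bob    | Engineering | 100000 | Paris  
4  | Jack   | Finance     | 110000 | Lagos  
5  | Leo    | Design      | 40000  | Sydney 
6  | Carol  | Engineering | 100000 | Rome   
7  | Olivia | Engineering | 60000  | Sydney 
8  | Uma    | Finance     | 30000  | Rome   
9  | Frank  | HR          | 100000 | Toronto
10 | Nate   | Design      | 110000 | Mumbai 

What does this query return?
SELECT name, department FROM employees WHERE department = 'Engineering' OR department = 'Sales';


Filtering: department = 'Engineering' OR 'Sales'
Matching: 3 rows

3 rows:
Bob, Engineering
Carol, Engineering
Olivia, Engineering


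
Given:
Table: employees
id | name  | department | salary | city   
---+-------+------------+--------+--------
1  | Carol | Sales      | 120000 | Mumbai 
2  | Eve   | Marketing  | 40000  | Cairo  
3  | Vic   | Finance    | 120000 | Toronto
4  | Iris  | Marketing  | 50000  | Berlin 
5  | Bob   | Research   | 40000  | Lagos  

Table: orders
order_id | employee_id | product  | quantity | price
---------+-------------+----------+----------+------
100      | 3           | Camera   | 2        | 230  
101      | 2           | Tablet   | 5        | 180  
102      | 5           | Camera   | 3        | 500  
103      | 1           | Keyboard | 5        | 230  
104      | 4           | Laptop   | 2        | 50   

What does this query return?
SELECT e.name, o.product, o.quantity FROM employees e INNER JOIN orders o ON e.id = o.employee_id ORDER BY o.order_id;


Joining employees.id = orders.employee_id:
  employee Vic (id=3) -> order Camera
  employee Eve (id=2) -> order Tablet
  employee Bob (id=5) -> order Camera
  employee Carol (id=1) -> order Keyboard
  employee Iris (id=4) -> order Laptop


5 rows:
Vic, Camera, 2
Eve, Tablet, 5
Bob, Camera, 3
Carol, Keyboard, 5
Iris, Laptop, 2
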